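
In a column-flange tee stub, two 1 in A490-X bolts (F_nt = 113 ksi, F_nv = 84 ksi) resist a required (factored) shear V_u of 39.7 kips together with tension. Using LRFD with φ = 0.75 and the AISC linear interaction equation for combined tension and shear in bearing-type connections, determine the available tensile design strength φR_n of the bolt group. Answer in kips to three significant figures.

A_b = π·1²/4 = 0.7854 in²; f_rv = 39.7 / (2 × 0.7854) = 25.27 ksi.
F'_nt = 1.3 F_nt − (F_nt / φF_nv) f_rv = 1.3·113 − (113/(0.75·84))·25.27 = 101.6 ksi, capped at F_nt → F'_nt = 101.6 ksi.
R_n = F'_nt · A_b · n = 101.6 × 0.7854 × 2 = 159.5 kips.
Design strength φR_n = 0.75 × 159.5 = 120 kips.

120 kips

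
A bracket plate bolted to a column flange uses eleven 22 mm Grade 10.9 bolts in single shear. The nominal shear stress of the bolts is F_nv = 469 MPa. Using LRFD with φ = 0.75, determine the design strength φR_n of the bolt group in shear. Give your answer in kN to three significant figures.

1470 kN

A_b = π × 22² / 4 = 380.1 mm².
R_n = F_nv · A_b · n · n_s = 469 × 380.1 × 11 × 1 / 1000 = 1961 kN.
Design strength φR_n = 0.75 × 1961 = 1470 kN.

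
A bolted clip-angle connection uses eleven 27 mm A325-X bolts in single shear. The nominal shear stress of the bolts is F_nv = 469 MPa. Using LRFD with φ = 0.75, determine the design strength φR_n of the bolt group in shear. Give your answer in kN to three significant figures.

2220 kN

A_b = π × 27² / 4 = 572.6 mm².
R_n = F_nv · A_b · n · n_s = 469 × 572.6 × 11 × 1 / 1000 = 2954 kN.
Design strength φR_n = 0.75 × 2954 = 2220 kN.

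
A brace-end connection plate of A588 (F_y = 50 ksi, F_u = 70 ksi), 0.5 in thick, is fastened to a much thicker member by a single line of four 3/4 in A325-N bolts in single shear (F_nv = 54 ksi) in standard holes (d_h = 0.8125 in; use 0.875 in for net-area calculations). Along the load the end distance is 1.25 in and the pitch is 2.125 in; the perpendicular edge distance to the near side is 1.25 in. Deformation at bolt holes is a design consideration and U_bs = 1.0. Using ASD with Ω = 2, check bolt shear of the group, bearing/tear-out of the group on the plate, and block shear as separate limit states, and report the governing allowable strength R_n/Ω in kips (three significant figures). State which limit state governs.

47.7 kips (bolt shear governs)

Bolt shear: A_b = π·0.75²/4 = 0.4418 in²; R_n = 54 × 0.4418 × 4 × 1 = 95.43 kips → 95.43 / 2 = 47.7 kips.
Bearing: edge l_c = 0.8438, r_n = 35.44 kips; interior l_c = 1.312, r_n = 55.12 kips; R_n = 35.44 + 3·55.12 = 200.8 kips → 100 kips.
Block shear: A_gv = 3.812, A_nv = 2.281, A_nt = 0.4062 in²; R_n = min(0.6F_uA_nv, 0.6F_yA_gv) + U_bs·F_u·A_nt = 124.2 kips → 62.1 kips.
Bolt shear governs: 47.7 kips.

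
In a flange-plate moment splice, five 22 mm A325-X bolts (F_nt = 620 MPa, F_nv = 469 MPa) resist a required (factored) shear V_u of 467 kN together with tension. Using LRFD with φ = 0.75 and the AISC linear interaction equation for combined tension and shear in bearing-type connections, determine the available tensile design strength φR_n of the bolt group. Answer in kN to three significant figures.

A_b = π·22²/4 = 380.1 mm²; f_rv = 467 × 1000 / (5 × 380.1) = 245.7 MPa.
F'_nt = 1.3 F_nt − (F_nt / φF_nv) f_rv = 1.3·620 − (620/(0.75·469))·245.7 = 372.9 MPa, capped at F_nt → F'_nt = 372.9 MPa.
R_n = F'_nt · A_b · n = 372.9 × 380.1 × 5 / 1000 = 708.8 kN.
Design strength φR_n = 0.75 × 708.8 = 532 kN.

532 kN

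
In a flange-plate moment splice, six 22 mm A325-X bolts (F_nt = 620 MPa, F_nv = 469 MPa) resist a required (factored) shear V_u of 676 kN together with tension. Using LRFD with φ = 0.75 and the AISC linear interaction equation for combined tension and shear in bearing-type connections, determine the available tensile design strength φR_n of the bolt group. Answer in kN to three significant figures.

485 kN

A_b = π·22²/4 = 380.1 mm²; f_rv = 676 × 1000 / (6 × 380.1) = 296.4 MPa.
F'_nt = 1.3 F_nt − (F_nt / φF_nv) f_rv = 1.3·620 − (620/(0.75·469))·296.4 = 283.6 MPa, capped at F_nt → F'_nt = 283.6 MPa.
R_n = F'_nt · A_b · n = 283.6 × 380.1 × 6 / 1000 = 646.8 kN.
Design strength φR_n = 0.75 × 646.8 = 485 kN.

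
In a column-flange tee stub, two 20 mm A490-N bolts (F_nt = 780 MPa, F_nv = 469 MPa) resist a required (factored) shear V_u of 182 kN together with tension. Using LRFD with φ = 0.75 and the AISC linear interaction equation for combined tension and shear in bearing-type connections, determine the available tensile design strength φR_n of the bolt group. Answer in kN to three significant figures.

175 kN

A_b = π·20²/4 = 314.2 mm²; f_rv = 182 × 1000 / (2 × 314.2) = 289.7 MPa.
F'_nt = 1.3 F_nt − (F_nt / φF_nv) f_rv = 1.3·780 − (780/(0.75·469))·289.7 = 371.7 MPa, capped at F_nt → F'_nt = 371.7 MPa.
R_n = F'_nt · A_b · n = 371.7 × 314.2 × 2 / 1000 = 233.5 kN.
Design strength φR_n = 0.75 × 233.5 = 175 kN.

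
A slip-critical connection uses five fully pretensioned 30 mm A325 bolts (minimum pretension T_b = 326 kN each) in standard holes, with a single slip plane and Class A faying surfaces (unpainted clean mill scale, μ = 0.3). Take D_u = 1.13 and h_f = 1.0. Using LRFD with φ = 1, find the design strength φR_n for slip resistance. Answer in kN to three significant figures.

553 kN

R_n = μ · D_u · h_f · T_b · n_s · n_b = 0.3 × 1.13 × 1.0 × 326 × 1 × 5 = 552.6 kN.
Design strength φR_n = 1 × 552.6 = 553 kN.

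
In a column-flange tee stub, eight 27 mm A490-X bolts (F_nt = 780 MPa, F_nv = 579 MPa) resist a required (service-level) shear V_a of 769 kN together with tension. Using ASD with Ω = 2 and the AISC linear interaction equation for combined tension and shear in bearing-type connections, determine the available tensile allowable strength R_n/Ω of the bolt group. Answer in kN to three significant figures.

1290 kN

A_b = π·27²/4 = 572.6 mm²; f_rv = 769 × 1000 / (8 × 572.6) = 167.9 MPa.
F'_nt = 1.3 F_nt − (Ω F_nt / F_nv) f_rv = 1.3·780 − (2·780/579)·167.9 = 561.7 MPa, capped at F_nt → F'_nt = 561.7 MPa.
R_n = F'_nt · A_b · n = 561.7 × 572.6 × 8 / 1000 = 2573 kN.
Allowable strength R_n/Ω = 2573 / 2 = 1290 kN.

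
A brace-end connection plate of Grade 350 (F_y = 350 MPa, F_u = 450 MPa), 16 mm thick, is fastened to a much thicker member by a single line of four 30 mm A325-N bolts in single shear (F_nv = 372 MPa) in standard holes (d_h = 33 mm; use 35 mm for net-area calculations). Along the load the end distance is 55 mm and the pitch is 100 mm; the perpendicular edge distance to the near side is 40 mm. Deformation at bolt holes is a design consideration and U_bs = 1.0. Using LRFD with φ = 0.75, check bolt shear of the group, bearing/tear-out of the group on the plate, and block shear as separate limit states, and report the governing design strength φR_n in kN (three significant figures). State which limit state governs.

789 kN (bolt shear governs)

Bolt shear: A_b = π·30²/4 = 706.9 mm²; R_n = 372 × 706.9 × 4 × 1 / 1000 = 1052 kN → 0.75 × 1052 = 789 kN.
Bearing: edge l_c = 38.5, r_n = 332.6 kN; interior l_c = 67, r_n = 518.4 kN; R_n = 332.6 + 3·518.4 = 1888 kN → 1420 kN.
Block shear: A_gv = 5680, A_nv = 3720, A_nt = 360 mm²; R_n = min(0.6F_uA_nv, 0.6F_yA_gv) + U_bs·F_u·A_nt = 1166 kN → 875 kN.
Bolt shear governs: 789 kN.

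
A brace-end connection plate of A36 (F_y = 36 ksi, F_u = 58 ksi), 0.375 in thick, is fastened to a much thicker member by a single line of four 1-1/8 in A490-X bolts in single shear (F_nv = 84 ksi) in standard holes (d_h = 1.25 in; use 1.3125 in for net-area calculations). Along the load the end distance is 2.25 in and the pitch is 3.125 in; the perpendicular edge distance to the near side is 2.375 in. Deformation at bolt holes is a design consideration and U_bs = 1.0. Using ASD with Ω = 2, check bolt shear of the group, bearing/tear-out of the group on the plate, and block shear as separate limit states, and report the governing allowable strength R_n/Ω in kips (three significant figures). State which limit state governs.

64.6 kips (block shear governs)

Bolt shear: A_b = π·1.125²/4 = 0.994 in²; R_n = 84 × 0.994 × 4 × 1 = 334 kips → 334 / 2 = 167 kips.
Bearing: edge l_c = 1.625, r_n = 42.41 kips; interior l_c = 1.875, r_n = 48.94 kips; R_n = 42.41 + 3·48.94 = 189.2 kips → 94.6 kips.
Block shear: A_gv = 4.359, A_nv = 2.637, A_nt = 0.6445 in²; R_n = min(0.6F_uA_nv, 0.6F_yA_gv) + U_bs·F_u·A_nt = 129.1 kips → 64.6 kips.
Block shear governs: 64.6 kips.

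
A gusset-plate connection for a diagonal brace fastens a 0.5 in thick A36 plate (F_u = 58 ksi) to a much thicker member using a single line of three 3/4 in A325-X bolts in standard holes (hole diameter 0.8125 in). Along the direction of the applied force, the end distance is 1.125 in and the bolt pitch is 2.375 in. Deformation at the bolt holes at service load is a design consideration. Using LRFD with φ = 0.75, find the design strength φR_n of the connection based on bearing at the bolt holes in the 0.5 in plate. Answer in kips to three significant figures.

Per bolt r_n = 1.2 l_c t F_u ≤ 2.4 d t F_u; upper limit = 2.4 × 0.75 × 0.5 × 58 = 52.2 kips.
Edge bolt: l_c = 1.125 − 0.8125/2 = 0.7188 in → 1.2 × 0.7188 × 0.5 × 58 = 25.01 → r_n = 25.01 kips.
Interior bolts: l_c = 2.375 − 0.8125 = 1.562 in → 1.2 × 1.562 × 0.5 × 58 = 54.38 → r_n = 52.2 kips.
R_n = 1 × 25.01 + 2 × 52.2 = 129.4 kips.
Design strength φR_n = 0.75 × 129.4 = 97.1 kips.

97.1 kips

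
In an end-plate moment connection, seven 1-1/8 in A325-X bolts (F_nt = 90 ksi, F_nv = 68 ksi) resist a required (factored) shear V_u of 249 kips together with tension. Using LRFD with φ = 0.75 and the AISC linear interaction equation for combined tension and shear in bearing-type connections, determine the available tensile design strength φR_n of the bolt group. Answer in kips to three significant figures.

A_b = π·1.125²/4 = 0.994 in²; f_rv = 249 / (7 × 0.994) = 35.79 ksi.
F'_nt = 1.3 F_nt − (F_nt / φF_nv) f_rv = 1.3·90 − (90/(0.75·68))·35.79 = 53.85 ksi, capped at F_nt → F'_nt = 53.85 ksi.
R_n = F'_nt · A_b · n = 53.85 × 0.994 × 7 = 374.7 kips.
Design strength φR_n = 0.75 × 374.7 = 281 kips.

281 kips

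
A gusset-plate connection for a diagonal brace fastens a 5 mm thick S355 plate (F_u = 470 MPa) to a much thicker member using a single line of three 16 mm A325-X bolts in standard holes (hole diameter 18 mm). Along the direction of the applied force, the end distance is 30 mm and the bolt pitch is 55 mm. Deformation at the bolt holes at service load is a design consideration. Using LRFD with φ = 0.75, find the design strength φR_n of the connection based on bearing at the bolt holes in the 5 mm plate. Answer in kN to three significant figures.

180 kN

Per bolt r_n = 1.2 l_c t F_u ≤ 2.4 d t F_u; upper limit = 2.4 × 16 × 5 × 470 / 1000 = 90.24 kN.
Edge bolt: l_c = 30 − 18/2 = 21 mm → 1.2 × 21 × 5 × 470 / 1000 = 59.22 → r_n = 59.22 kN.
Interior bolts: l_c = 55 − 18 = 37 mm → 1.2 × 37 × 5 × 470 / 1000 = 104.3 → r_n = 90.24 kN.
R_n = 1 × 59.22 + 2 × 90.24 = 239.7 kN.
Design strength φR_n = 0.75 × 239.7 = 180 kN.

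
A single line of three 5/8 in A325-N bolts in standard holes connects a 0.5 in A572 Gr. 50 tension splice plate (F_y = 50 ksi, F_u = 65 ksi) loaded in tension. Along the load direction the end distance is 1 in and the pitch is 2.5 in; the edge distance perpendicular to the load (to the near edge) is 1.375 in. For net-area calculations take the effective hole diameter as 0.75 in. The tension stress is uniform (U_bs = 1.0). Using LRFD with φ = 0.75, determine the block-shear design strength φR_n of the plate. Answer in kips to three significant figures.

Shear plane L_v = 1 + 2·2.5 = 6 in; A_gv = 6 × 0.5 = 3 in².
A_nv = (6 − 2.5·0.75) × 0.5 = 2.062 in².
A_nt = (1.375 − 0.5·0.75) × 0.5 = 0.5 in².
0.6 F_u A_nv = 80.44 kips; 0.6 F_y A_gv = 90 kips → shear rupture governs the shear term.
R_n = 80.44 + 1.0 × 65 × 0.5 = 112.9 kips.
Design strength φR_n = 0.75 × 112.9 = 84.7 kips.

84.7 kips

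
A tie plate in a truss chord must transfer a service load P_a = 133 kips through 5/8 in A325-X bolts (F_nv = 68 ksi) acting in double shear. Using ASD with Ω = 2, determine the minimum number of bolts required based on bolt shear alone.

A_b = π·0.625²/4 = 0.3068 in².
Per-bolt allowable strength R_n/Ω = 68 × 0.3068 × 2 / 2 = 20.86 kips.
n ≥ 133 / 20.86 = 6.375 → use 7 bolts.

7 bolts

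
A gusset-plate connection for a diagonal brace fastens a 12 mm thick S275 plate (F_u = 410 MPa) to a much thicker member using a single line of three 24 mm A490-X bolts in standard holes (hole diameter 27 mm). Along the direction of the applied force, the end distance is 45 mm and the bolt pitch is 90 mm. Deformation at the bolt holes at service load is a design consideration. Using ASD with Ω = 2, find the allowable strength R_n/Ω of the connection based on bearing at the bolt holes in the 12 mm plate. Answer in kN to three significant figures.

376 kN

Per bolt r_n = 1.2 l_c t F_u ≤ 2.4 d t F_u; upper limit = 2.4 × 24 × 12 × 410 / 1000 = 283.4 kN.
Edge bolt: l_c = 45 − 27/2 = 31.5 mm → 1.2 × 31.5 × 12 × 410 / 1000 = 186 → r_n = 186 kN.
Interior bolts: l_c = 90 − 27 = 63 mm → 1.2 × 63 × 12 × 410 / 1000 = 372 → r_n = 283.4 kN.
R_n = 1 × 186 + 2 × 283.4 = 752.8 kN.
Allowable strength R_n/Ω = 752.8 / 2 = 376 kN.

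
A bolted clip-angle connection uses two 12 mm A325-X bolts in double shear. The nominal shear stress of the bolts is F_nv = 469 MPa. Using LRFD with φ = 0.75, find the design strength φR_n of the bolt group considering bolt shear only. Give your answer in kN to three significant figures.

A_b = π × 12² / 4 = 113.1 mm².
R_n = F_nv · A_b · n · n_s = 469 × 113.1 × 2 × 2 / 1000 = 212.2 kN.
Design strength φR_n = 0.75 × 212.2 = 159 kN.

159 kN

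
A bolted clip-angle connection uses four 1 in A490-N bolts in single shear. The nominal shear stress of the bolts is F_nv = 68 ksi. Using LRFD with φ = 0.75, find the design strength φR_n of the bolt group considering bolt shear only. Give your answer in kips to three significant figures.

160 kips

A_b = π × 1² / 4 = 0.7854 in².
R_n = F_nv · A_b · n · n_s = 68 × 0.7854 × 4 × 1 = 213.6 kips.
Design strength φR_n = 0.75 × 213.6 = 160 kips.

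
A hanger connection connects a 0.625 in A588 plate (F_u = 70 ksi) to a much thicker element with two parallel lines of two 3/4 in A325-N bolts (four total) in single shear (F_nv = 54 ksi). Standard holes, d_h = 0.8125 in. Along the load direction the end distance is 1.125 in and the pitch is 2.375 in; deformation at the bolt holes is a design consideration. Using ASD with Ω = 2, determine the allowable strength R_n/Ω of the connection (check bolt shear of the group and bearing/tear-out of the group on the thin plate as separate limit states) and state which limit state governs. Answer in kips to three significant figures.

Bolt shear: A_b = π·0.75²/4 = 0.4418 in²; R_n = 54 × 0.4418 × 4 × 1 = 95.43 kips → 95.43 / 2 = 47.7 kips.
Bearing (1.2 l_c t F_u ≤ 2.4 d t F_u): upper limit = 2.4·0.75·0.625·70 = 78.75 kips.
  Edge l_c = 1.125 − 0.8125/2 = 0.7188 → r_n = 37.73 kips; interior l_c = 2.375 − 0.8125 = 1.562 → r_n = 78.75 kips.
  R_n,bearing = 2·37.73 + 2·78.75 = 233 kips → 233 / 2 = 116 kips.
Bolt shear governs: 47.7 kips.

47.7 kips (bolt shear governs)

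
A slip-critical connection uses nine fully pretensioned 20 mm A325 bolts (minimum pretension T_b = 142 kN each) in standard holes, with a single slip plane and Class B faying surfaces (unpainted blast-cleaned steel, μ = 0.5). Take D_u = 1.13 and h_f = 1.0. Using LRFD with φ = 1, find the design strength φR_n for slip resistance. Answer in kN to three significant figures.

R_n = μ · D_u · h_f · T_b · n_s · n_b = 0.5 × 1.13 × 1.0 × 142 × 1 × 9 = 722.1 kN.
Design strength φR_n = 1 × 722.1 = 722 kN.

722 kN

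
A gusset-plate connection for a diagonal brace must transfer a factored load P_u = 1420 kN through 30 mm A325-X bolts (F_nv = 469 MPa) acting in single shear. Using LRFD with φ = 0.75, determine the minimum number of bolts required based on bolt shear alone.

6 bolts

A_b = π·30²/4 = 706.9 mm².
Per-bolt design strength φR_n = 0.75 × 469 × 706.9 × 1 / 1000 = 248.6 kN.
n ≥ 1420 / 248.6 = 5.711 → use 6 bolts.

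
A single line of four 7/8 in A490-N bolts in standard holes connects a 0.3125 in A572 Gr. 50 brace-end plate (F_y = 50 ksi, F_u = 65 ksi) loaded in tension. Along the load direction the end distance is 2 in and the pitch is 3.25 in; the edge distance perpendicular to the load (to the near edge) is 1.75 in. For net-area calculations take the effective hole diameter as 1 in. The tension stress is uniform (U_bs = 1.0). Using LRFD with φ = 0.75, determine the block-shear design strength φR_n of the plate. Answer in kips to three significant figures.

94.5 kips

Shear plane L_v = 2 + 3·3.25 = 11.75 in; A_gv = 11.75 × 0.3125 = 3.672 in².
A_nv = (11.75 − 3.5·1) × 0.3125 = 2.578 in².
A_nt = (1.75 − 0.5·1) × 0.3125 = 0.3906 in².
0.6 F_u A_nv = 100.5 kips; 0.6 F_y A_gv = 110.2 kips → shear rupture governs the shear term.
R_n = 100.5 + 1.0 × 65 × 0.3906 = 125.9 kips.
Design strength φR_n = 0.75 × 125.9 = 94.5 kips.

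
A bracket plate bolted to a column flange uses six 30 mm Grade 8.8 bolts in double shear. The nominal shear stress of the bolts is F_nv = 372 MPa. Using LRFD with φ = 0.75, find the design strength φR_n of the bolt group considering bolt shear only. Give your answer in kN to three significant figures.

2370 kN

A_b = π × 30² / 4 = 706.9 mm².
R_n = F_nv · A_b · n · n_s = 372 × 706.9 × 6 × 2 / 1000 = 3155 kN.
Design strength φR_n = 0.75 × 3155 = 2370 kN.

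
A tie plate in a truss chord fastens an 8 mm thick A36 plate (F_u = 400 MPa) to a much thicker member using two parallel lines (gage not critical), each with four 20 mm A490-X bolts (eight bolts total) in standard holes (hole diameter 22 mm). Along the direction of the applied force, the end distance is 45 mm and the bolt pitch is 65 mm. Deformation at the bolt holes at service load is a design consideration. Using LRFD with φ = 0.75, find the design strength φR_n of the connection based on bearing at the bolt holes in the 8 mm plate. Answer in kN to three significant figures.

Per bolt r_n = 1.2 l_c t F_u ≤ 2.4 d t F_u; upper limit = 2.4 × 20 × 8 × 400 / 1000 = 153.6 kN.
Edge bolt: l_c = 45 − 22/2 = 34 mm → 1.2 × 34 × 8 × 400 / 1000 = 130.6 → r_n = 130.6 kN.
Interior bolts: l_c = 65 − 22 = 43 mm → 1.2 × 43 × 8 × 400 / 1000 = 165.1 → r_n = 153.6 kN.
R_n = 2 × 130.6 + 6 × 153.6 = 1183 kN.
Design strength φR_n = 0.75 × 1183 = 887 kN.

887 kN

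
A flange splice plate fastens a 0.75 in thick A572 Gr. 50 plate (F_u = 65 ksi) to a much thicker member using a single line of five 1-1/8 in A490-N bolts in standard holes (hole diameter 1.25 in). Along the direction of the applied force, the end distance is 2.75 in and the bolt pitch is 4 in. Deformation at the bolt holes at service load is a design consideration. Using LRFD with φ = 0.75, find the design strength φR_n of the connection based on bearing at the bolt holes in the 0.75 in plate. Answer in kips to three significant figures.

488 kips

Per bolt r_n = 1.2 l_c t F_u ≤ 2.4 d t F_u; upper limit = 2.4 × 1.125 × 0.75 × 65 = 131.6 kips.
Edge bolt: l_c = 2.75 − 1.25/2 = 2.125 in → 1.2 × 2.125 × 0.75 × 65 = 124.3 → r_n = 124.3 kips.
Interior bolts: l_c = 4 − 1.25 = 2.75 in → 1.2 × 2.75 × 0.75 × 65 = 160.9 → r_n = 131.6 kips.
R_n = 1 × 124.3 + 4 × 131.6 = 650.8 kips.
Design strength φR_n = 0.75 × 650.8 = 488 kips.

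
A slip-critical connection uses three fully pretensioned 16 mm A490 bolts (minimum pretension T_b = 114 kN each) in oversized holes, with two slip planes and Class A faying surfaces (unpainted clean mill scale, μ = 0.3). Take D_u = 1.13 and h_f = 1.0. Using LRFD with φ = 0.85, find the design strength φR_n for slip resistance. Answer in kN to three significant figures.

197 kN

R_n = μ · D_u · h_f · T_b · n_s · n_b = 0.3 × 1.13 × 1.0 × 114 × 2 × 3 = 231.9 kN.
Design strength φR_n = 0.85 × 231.9 = 197 kN.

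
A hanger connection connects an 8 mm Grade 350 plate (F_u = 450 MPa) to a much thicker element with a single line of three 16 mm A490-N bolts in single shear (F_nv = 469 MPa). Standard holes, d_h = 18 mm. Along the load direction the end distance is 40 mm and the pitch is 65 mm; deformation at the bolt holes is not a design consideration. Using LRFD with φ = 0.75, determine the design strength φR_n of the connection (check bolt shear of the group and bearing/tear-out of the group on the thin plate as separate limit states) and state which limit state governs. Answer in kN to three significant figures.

212 kN (bolt shear governs)

Bolt shear: A_b = π·16²/4 = 201.1 mm²; R_n = 469 × 201.1 × 3 × 1 / 1000 = 282.9 kN → 0.75 × 282.9 = 212 kN.
Bearing (1.5 l_c t F_u ≤ 3.0 d t F_u): upper limit = 3.0·16·8·450 / 1000 = 172.8 kN.
  Edge l_c = 40 − 18/2 = 31 → r_n = 167.4 kN; interior l_c = 65 − 18 = 47 → r_n = 172.8 kN.
  R_n,bearing = 1·167.4 + 2·172.8 = 513 kN → 0.75 × 513 = 385 kN.
Bolt shear governs: 212 kN.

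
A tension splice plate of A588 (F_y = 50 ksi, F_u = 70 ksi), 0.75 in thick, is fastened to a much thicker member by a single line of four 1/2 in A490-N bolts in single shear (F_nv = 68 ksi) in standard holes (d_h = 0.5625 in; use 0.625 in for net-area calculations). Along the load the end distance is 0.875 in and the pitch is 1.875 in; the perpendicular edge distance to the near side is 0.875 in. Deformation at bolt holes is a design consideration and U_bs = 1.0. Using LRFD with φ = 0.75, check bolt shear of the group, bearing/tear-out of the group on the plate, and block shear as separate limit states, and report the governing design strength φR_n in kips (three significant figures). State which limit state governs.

Bolt shear: A_b = π·0.5²/4 = 0.1963 in²; R_n = 68 × 0.1963 × 4 × 1 = 53.41 kips → 0.75 × 53.41 = 40.1 kips.
Bearing: edge l_c = 0.5938, r_n = 37.41 kips; interior l_c = 1.312, r_n = 63 kips; R_n = 37.41 + 3·63 = 226.4 kips → 170 kips.
Block shear: A_gv = 4.875, A_nv = 3.234, A_nt = 0.4219 in²; R_n = min(0.6F_uA_nv, 0.6F_yA_gv) + U_bs·F_u·A_nt = 165.4 kips → 124 kips.
Bolt shear governs: 40.1 kips.

40.1 kips (bolt shear governs)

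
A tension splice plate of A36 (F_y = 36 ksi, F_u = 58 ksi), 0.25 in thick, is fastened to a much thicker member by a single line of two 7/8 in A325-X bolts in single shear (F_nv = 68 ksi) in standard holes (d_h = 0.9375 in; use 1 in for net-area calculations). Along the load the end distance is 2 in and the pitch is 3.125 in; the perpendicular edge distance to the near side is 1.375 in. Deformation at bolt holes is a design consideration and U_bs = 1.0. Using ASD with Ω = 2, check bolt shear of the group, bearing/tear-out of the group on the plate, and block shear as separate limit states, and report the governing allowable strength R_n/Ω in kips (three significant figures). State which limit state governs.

20.2 kips (block shear governs)

Bolt shear: A_b = π·0.875²/4 = 0.6013 in²; R_n = 68 × 0.6013 × 2 × 1 = 81.78 kips → 81.78 / 2 = 40.9 kips.
Bearing: edge l_c = 1.531, r_n = 26.64 kips; interior l_c = 2.188, r_n = 30.45 kips; R_n = 26.64 + 1·30.45 = 57.09 kips → 28.5 kips.
Block shear: A_gv = 1.281, A_nv = 0.9062, A_nt = 0.2188 in²; R_n = min(0.6F_uA_nv, 0.6F_yA_gv) + U_bs·F_u·A_nt = 40.36 kips → 20.2 kips.
Block shear governs: 20.2 kips.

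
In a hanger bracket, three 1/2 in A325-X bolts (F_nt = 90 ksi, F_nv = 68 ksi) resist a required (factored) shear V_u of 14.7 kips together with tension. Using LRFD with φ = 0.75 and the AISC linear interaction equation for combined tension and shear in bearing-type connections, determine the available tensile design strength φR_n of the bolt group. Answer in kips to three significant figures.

A_b = π·0.5²/4 = 0.1963 in²; f_rv = 14.7 / (3 × 0.1963) = 24.96 ksi.
F'_nt = 1.3 F_nt − (F_nt / φF_nv) f_rv = 1.3·90 − (90/(0.75·68))·24.96 = 72.96 ksi, capped at F_nt → F'_nt = 72.96 ksi.
R_n = F'_nt · A_b · n = 72.96 × 0.1963 × 3 = 42.98 kips.
Design strength φR_n = 0.75 × 42.98 = 32.2 kips.

32.2 kips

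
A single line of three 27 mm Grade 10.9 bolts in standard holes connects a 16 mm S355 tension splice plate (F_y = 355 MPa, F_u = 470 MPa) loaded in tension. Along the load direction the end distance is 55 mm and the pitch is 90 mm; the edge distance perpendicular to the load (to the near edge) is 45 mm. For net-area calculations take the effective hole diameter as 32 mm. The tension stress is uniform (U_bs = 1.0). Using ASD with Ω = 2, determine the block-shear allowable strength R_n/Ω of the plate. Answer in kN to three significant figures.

459 kN

Shear plane L_v = 55 + 2·90 = 235 mm; A_gv = 235 × 16 = 3760 mm².
A_nv = (235 − 2.5·32) × 16 = 2480 mm².
A_nt = (45 − 0.5·32) × 16 = 464 mm².
0.6 F_u A_nv = 699.4 kN; 0.6 F_y A_gv = 800.9 kN → shear rupture governs the shear term.
R_n = 699.4 + 1.0 × 470 × 464 / 1000 = 917.4 kN.
Allowable strength R_n/Ω = 917.4 / 2 = 459 kN.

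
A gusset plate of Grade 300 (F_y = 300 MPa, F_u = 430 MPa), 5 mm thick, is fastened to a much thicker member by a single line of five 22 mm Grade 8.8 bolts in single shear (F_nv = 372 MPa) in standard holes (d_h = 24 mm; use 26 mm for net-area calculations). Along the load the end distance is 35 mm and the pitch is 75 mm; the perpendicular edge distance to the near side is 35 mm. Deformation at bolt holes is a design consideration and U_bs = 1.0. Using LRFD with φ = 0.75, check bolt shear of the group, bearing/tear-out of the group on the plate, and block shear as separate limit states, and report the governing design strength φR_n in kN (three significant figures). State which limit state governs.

Bolt shear: A_b = π·22²/4 = 380.1 mm²; R_n = 372 × 380.1 × 5 × 1 / 1000 = 707 kN → 0.75 × 707 = 530 kN.
Bearing: edge l_c = 23, r_n = 59.34 kN; interior l_c = 51, r_n = 113.5 kN; R_n = 59.34 + 4·113.5 = 513.4 kN → 385 kN.
Block shear: A_gv = 1675, A_nv = 1090, A_nt = 110 mm²; R_n = min(0.6F_uA_nv, 0.6F_yA_gv) + U_bs·F_u·A_nt = 328.5 kN → 246 kN.
Block shear governs: 246 kN.

246 kN (block shear governs)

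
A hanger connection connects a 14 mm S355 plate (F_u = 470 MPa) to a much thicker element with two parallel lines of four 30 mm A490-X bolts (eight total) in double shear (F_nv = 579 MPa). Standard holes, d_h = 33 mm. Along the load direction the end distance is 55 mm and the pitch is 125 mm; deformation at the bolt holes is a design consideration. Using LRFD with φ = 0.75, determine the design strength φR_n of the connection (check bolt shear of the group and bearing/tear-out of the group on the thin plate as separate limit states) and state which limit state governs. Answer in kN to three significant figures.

Bolt shear: A_b = π·30²/4 = 706.9 mm²; R_n = 579 × 706.9 × 8 × 2 / 1000 = 6548 kN → 0.75 × 6548 = 4910 kN.
Bearing (1.2 l_c t F_u ≤ 2.4 d t F_u): upper limit = 2.4·30·14·470 / 1000 = 473.8 kN.
  Edge l_c = 55 − 33/2 = 38.5 → r_n = 304 kN; interior l_c = 125 − 33 = 92 → r_n = 473.8 kN.
  R_n,bearing = 2·304 + 6·473.8 = 3451 kN → 0.75 × 3451 = 2590 kN.
Bearing governs: 2590 kN.

2590 kN (bearing governs)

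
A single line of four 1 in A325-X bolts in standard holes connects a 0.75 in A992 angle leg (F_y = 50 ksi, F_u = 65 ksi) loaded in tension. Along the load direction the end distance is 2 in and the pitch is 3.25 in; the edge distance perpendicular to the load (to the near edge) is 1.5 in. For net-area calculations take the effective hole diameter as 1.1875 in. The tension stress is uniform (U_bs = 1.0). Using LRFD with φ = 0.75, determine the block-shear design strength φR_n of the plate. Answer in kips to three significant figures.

Shear plane L_v = 2 + 3·3.25 = 11.75 in; A_gv = 11.75 × 0.75 = 8.812 in².
A_nv = (11.75 − 3.5·1.1875) × 0.75 = 5.695 in².
A_nt = (1.5 − 0.5·1.1875) × 0.75 = 0.6797 in².
0.6 F_u A_nv = 222.1 kips; 0.6 F_y A_gv = 264.4 kips → shear rupture governs the shear term.
R_n = 222.1 + 1.0 × 65 × 0.6797 = 266.3 kips.
Design strength φR_n = 0.75 × 266.3 = 200 kips.

200 kips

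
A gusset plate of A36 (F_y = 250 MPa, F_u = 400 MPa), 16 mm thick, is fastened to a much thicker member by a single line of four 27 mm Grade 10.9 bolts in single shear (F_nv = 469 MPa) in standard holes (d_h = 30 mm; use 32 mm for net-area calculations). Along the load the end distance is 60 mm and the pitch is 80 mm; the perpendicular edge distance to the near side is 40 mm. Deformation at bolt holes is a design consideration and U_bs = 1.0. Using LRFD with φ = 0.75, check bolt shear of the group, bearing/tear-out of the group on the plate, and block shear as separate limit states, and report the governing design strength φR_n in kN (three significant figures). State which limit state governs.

655 kN (block shear governs)

Bolt shear: A_b = π·27²/4 = 572.6 mm²; R_n = 469 × 572.6 × 4 × 1 / 1000 = 1074 kN → 0.75 × 1074 = 806 kN.
Bearing: edge l_c = 45, r_n = 345.6 kN; interior l_c = 50, r_n = 384 kN; R_n = 345.6 + 3·384 = 1498 kN → 1120 kN.
Block shear: A_gv = 4800, A_nv = 3008, A_nt = 384 mm²; R_n = min(0.6F_uA_nv, 0.6F_yA_gv) + U_bs·F_u·A_nt = 873.6 kN → 655 kN.
Block shear governs: 655 kN.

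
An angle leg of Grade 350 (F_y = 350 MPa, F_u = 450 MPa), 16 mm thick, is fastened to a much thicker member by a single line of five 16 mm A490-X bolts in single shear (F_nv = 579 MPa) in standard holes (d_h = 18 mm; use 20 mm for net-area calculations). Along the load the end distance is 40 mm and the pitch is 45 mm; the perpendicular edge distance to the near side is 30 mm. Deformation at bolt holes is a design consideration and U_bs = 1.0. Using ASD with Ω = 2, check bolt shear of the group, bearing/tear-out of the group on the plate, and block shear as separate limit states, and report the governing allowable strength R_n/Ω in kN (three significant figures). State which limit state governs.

291 kN (bolt shear governs)

Bolt shear: A_b = π·16²/4 = 201.1 mm²; R_n = 579 × 201.1 × 5 × 1 / 1000 = 582.1 kN → 582.1 / 2 = 291 kN.
Bearing: edge l_c = 31, r_n = 267.8 kN; interior l_c = 27, r_n = 233.3 kN; R_n = 267.8 + 4·233.3 = 1201 kN → 600 kN.
Block shear: A_gv = 3520, A_nv = 2080, A_nt = 320 mm²; R_n = min(0.6F_uA_nv, 0.6F_yA_gv) + U_bs·F_u·A_nt = 705.6 kN → 353 kN.
Bolt shear governs: 291 kN.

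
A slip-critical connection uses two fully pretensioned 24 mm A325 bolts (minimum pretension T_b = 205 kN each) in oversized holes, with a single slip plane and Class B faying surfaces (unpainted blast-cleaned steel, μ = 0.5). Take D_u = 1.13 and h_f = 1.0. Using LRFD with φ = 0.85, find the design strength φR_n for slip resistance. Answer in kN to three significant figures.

197 kN

R_n = μ · D_u · h_f · T_b · n_s · n_b = 0.5 × 1.13 × 1.0 × 205 × 1 × 2 = 231.6 kN.
Design strength φR_n = 0.85 × 231.6 = 197 kN.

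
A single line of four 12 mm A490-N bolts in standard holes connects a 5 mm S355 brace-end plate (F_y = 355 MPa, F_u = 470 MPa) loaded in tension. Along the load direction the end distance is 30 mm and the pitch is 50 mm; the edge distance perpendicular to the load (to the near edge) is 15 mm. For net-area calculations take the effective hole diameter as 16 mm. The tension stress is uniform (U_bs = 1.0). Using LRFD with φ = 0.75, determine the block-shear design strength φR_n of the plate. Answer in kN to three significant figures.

Shear plane L_v = 30 + 3·50 = 180 mm; A_gv = 180 × 5 = 900 mm².
A_nv = (180 − 3.5·16) × 5 = 620 mm².
A_nt = (15 − 0.5·16) × 5 = 35 mm².
0.6 F_u A_nv = 174.8 kN; 0.6 F_y A_gv = 191.7 kN → shear rupture governs the shear term.
R_n = 174.8 + 1.0 × 470 × 35 / 1000 = 191.3 kN.
Design strength φR_n = 0.75 × 191.3 = 143 kN.

143 kN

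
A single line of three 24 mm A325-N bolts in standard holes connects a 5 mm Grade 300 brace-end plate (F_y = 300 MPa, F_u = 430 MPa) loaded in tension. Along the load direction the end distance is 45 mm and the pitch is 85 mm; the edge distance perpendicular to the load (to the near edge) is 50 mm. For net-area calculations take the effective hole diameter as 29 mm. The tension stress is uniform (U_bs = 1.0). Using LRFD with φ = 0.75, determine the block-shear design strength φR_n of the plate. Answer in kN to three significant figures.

Shear plane L_v = 45 + 2·85 = 215 mm; A_gv = 215 × 5 = 1075 mm².
A_nv = (215 − 2.5·29) × 5 = 712.5 mm².
A_nt = (50 − 0.5·29) × 5 = 177.5 mm².
0.6 F_u A_nv = 183.8 kN; 0.6 F_y A_gv = 193.5 kN → shear rupture governs the shear term.
R_n = 183.8 + 1.0 × 430 × 177.5 / 1000 = 260.2 kN.
Design strength φR_n = 0.75 × 260.2 = 195 kN.

195 kN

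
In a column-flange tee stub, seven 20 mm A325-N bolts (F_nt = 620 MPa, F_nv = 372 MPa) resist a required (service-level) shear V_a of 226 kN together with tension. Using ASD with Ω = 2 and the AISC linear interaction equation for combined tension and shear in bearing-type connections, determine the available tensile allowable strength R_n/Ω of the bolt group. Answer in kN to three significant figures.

510 kN

A_b = π·20²/4 = 314.2 mm²; f_rv = 226 × 1000 / (7 × 314.2) = 102.8 MPa.
F'_nt = 1.3 F_nt − (Ω F_nt / F_nv) f_rv = 1.3·620 − (2·620/372)·102.8 = 463.4 MPa, capped at F_nt → F'_nt = 463.4 MPa.
R_n = F'_nt · A_b · n = 463.4 × 314.2 × 7 / 1000 = 1019 kN.
Allowable strength R_n/Ω = 1019 / 2 = 510 kN.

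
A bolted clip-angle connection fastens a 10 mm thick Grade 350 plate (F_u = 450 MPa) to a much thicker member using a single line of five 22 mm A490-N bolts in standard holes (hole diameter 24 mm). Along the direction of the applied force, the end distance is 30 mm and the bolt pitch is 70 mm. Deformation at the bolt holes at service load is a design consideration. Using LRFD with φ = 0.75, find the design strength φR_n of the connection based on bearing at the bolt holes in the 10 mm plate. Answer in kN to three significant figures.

786 kN

Per bolt r_n = 1.2 l_c t F_u ≤ 2.4 d t F_u; upper limit = 2.4 × 22 × 10 × 450 / 1000 = 237.6 kN.
Edge bolt: l_c = 30 − 24/2 = 18 mm → 1.2 × 18 × 10 × 450 / 1000 = 97.2 → r_n = 97.2 kN.
Interior bolts: l_c = 70 − 24 = 46 mm → 1.2 × 46 × 10 × 450 / 1000 = 248.4 → r_n = 237.6 kN.
R_n = 1 × 97.2 + 4 × 237.6 = 1048 kN.
Design strength φR_n = 0.75 × 1048 = 786 kN.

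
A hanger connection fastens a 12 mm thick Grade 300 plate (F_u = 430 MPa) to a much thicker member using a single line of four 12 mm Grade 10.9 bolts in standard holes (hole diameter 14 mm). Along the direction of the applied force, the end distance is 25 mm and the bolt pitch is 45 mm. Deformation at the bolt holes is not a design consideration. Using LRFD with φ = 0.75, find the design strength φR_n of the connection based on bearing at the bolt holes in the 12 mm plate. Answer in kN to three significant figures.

522 kN

Per bolt r_n = 1.5 l_c t F_u ≤ 3.0 d t F_u; upper limit = 3.0 × 12 × 12 × 430 / 1000 = 185.8 kN.
Edge bolt: l_c = 25 − 14/2 = 18 mm → 1.5 × 18 × 12 × 430 / 1000 = 139.3 → r_n = 139.3 kN.
Interior bolts: l_c = 45 − 14 = 31 mm → 1.5 × 31 × 12 × 430 / 1000 = 239.9 → r_n = 185.8 kN.
R_n = 1 × 139.3 + 3 × 185.8 = 696.6 kN.
Design strength φR_n = 0.75 × 696.6 = 522 kN.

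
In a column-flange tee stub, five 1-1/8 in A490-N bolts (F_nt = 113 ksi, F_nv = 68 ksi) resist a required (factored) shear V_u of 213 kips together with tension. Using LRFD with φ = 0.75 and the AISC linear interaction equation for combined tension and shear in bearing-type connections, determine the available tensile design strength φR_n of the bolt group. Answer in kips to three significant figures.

194 kips

A_b = π·1.125²/4 = 0.994 in²; f_rv = 213 / (5 × 0.994) = 42.86 ksi.
F'_nt = 1.3 F_nt − (F_nt / φF_nv) f_rv = 1.3·113 − (113/(0.75·68))·42.86 = 51.94 ksi, capped at F_nt → F'_nt = 51.94 ksi.
R_n = F'_nt · A_b · n = 51.94 × 0.994 × 5 = 258.2 kips.
Design strength φR_n = 0.75 × 258.2 = 194 kips.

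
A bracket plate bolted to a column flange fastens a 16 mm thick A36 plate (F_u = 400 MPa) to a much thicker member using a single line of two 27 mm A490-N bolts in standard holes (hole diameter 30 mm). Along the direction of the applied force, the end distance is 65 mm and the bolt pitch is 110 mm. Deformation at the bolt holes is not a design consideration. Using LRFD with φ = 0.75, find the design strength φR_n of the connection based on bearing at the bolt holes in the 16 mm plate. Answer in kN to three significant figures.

749 kN

Per bolt r_n = 1.5 l_c t F_u ≤ 3.0 d t F_u; upper limit = 3.0 × 27 × 16 × 400 / 1000 = 518.4 kN.
Edge bolt: l_c = 65 − 30/2 = 50 mm → 1.5 × 50 × 16 × 400 / 1000 = 480 → r_n = 480 kN.
Interior bolts: l_c = 110 − 30 = 80 mm → 1.5 × 80 × 16 × 400 / 1000 = 768 → r_n = 518.4 kN.
R_n = 1 × 480 + 1 × 518.4 = 998.4 kN.
Design strength φR_n = 0.75 × 998.4 = 749 kN.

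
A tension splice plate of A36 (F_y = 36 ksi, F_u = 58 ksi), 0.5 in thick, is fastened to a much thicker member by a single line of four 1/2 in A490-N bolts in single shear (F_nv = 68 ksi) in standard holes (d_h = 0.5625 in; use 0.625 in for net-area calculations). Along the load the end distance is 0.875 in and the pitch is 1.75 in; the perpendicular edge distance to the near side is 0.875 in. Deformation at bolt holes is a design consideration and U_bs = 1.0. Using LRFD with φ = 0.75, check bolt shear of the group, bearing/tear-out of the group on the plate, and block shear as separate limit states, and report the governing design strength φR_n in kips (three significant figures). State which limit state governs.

Bolt shear: A_b = π·0.5²/4 = 0.1963 in²; R_n = 68 × 0.1963 × 4 × 1 = 53.41 kips → 0.75 × 53.41 = 40.1 kips.
Bearing: edge l_c = 0.5938, r_n = 20.66 kips; interior l_c = 1.188, r_n = 34.8 kips; R_n = 20.66 + 3·34.8 = 125.1 kips → 93.8 kips.
Block shear: A_gv = 3.062, A_nv = 1.969, A_nt = 0.2812 in²; R_n = min(0.6F_uA_nv, 0.6F_yA_gv) + U_bs·F_u·A_nt = 82.46 kips → 61.8 kips.
Bolt shear governs: 40.1 kips.

40.1 kips (bolt shear governs)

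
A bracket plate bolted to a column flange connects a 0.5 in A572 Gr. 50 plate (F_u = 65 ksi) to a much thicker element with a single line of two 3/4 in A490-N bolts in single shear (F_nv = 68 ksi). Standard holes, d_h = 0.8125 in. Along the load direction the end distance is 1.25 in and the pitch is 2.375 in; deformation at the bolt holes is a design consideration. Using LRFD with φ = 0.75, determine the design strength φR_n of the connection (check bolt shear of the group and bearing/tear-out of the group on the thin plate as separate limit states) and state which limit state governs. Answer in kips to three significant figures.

45.1 kips (bolt shear governs)

Bolt shear: A_b = π·0.75²/4 = 0.4418 in²; R_n = 68 × 0.4418 × 2 × 1 = 60.08 kips → 0.75 × 60.08 = 45.1 kips.
Bearing (1.2 l_c t F_u ≤ 2.4 d t F_u): upper limit = 2.4·0.75·0.5·65 = 58.5 kips.
  Edge l_c = 1.25 − 0.8125/2 = 0.8438 → r_n = 32.91 kips; interior l_c = 2.375 − 0.8125 = 1.562 → r_n = 58.5 kips.
  R_n,bearing = 1·32.91 + 1·58.5 = 91.41 kips → 0.75 × 91.41 = 68.6 kips.
Bolt shear governs: 45.1 kips.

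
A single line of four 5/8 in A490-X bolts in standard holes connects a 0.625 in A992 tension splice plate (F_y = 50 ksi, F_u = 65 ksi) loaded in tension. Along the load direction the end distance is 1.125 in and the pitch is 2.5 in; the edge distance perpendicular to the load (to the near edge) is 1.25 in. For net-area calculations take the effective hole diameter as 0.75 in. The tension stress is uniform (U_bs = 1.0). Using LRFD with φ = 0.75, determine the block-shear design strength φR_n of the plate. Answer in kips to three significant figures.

Shear plane L_v = 1.125 + 3·2.5 = 8.625 in; A_gv = 8.625 × 0.625 = 5.391 in².
A_nv = (8.625 − 3.5·0.75) × 0.625 = 3.75 in².
A_nt = (1.25 − 0.5·0.75) × 0.625 = 0.5469 in².
0.6 F_u A_nv = 146.2 kips; 0.6 F_y A_gv = 161.7 kips → shear rupture governs the shear term.
R_n = 146.2 + 1.0 × 65 × 0.5469 = 181.8 kips.
Design strength φR_n = 0.75 × 181.8 = 136 kips.

136 kips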